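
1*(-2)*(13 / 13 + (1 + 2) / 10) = -13 / 5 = -2.60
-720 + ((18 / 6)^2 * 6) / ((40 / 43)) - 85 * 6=-23439 / 20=-1171.95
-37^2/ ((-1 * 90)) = 1369/ 90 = 15.21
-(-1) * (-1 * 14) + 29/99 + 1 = -1258/99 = -12.71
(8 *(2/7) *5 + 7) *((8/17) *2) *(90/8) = 23220/119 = 195.13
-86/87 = -0.99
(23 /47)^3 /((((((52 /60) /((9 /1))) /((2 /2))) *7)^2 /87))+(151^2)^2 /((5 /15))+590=1340928350372479384 /859758263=1559657415.44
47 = 47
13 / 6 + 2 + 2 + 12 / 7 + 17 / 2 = 344 / 21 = 16.38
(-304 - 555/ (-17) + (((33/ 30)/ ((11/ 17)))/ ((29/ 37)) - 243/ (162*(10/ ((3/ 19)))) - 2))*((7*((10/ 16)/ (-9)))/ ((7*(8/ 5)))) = 254040215/ 21581568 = 11.77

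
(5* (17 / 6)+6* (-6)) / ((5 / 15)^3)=-1179 / 2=-589.50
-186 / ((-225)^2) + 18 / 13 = 302944 / 219375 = 1.38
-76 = -76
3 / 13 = 0.23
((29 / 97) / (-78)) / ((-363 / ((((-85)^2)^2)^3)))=4125010956948991455078125 / 2746458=1501938481108755879.42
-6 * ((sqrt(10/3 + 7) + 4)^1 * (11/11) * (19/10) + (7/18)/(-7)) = -679/15 - 19 * sqrt(93)/5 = -81.91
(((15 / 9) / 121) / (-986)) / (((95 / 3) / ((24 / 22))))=-6 / 12467477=-0.00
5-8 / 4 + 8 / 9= 35 / 9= 3.89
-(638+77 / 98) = -8943 / 14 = -638.79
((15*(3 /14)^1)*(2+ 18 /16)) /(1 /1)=1125 /112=10.04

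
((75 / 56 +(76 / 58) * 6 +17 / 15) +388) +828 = 29873513 / 24360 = 1226.33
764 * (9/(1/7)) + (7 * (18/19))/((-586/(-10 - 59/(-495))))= 14737330657/306185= 48132.11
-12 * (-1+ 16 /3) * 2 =-104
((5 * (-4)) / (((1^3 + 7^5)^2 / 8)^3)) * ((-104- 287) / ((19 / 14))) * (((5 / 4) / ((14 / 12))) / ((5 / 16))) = 5865 / 13073741762951496715352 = 0.00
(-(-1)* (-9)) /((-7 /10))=90 /7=12.86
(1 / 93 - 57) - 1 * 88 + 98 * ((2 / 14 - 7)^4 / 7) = 982740364 / 31899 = 30807.87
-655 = -655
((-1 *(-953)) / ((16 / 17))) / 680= 953 / 640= 1.49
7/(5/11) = 77/5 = 15.40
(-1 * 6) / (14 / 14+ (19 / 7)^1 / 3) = -63 / 20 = -3.15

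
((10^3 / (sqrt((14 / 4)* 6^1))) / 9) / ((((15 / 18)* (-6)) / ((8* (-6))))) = 3200* sqrt(21) / 63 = 232.77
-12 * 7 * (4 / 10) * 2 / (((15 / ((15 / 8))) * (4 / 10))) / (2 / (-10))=105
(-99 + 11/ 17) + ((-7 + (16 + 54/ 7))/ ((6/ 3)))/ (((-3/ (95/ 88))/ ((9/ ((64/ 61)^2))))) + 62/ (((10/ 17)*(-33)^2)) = -5216492408087/ 42464378880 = -122.84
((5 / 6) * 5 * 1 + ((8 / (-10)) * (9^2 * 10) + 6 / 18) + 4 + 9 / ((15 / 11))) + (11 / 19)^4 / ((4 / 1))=-1649530013 / 2606420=-632.87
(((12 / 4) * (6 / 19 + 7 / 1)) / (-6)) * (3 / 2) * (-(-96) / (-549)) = 1112 / 1159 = 0.96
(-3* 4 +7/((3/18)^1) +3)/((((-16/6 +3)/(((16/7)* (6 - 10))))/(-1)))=6336/7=905.14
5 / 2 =2.50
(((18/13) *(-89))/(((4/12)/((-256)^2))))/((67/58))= -18268028928/871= -20973626.78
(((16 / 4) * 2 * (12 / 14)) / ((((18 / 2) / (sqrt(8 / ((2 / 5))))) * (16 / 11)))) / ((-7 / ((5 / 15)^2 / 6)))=-11 * sqrt(5) / 3969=-0.01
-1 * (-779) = 779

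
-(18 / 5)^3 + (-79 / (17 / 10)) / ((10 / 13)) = -227519 / 2125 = -107.07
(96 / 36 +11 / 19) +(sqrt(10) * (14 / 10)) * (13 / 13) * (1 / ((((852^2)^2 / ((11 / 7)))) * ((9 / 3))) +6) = 185 / 57 +66394013769227 * sqrt(10) / 7904049258240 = 29.81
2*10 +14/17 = 354/17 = 20.82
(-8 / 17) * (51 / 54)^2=-0.42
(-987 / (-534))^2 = 108241 / 31684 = 3.42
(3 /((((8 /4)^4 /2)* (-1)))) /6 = -1 /16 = -0.06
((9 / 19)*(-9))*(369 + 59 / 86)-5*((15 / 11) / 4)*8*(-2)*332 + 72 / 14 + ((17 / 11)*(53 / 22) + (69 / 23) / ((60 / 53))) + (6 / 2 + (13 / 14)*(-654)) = 95298583467 / 13839980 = 6885.75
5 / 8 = 0.62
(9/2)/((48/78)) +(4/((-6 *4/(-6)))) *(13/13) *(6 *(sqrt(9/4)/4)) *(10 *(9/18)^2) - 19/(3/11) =-2723/48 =-56.73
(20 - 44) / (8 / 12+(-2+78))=-36 / 115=-0.31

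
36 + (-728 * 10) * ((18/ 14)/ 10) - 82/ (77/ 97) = -77254/ 77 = -1003.30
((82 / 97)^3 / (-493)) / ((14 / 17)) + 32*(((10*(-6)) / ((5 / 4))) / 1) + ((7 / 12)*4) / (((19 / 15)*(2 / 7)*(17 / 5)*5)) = -183792654138673 / 119686111874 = -1535.62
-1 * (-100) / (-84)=-25 / 21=-1.19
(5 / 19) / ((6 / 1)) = 0.04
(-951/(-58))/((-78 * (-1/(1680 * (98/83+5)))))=68300820/31291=2182.76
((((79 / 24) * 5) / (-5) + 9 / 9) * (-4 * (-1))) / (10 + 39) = -55 / 294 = -0.19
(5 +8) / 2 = 13 / 2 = 6.50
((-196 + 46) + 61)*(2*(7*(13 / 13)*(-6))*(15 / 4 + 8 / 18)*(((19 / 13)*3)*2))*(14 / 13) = 50046836 / 169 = 296135.12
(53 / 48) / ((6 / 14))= 371 / 144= 2.58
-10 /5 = -2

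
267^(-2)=1 / 71289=0.00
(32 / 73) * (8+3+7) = 576 / 73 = 7.89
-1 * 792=-792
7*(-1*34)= -238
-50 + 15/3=-45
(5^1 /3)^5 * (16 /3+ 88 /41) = 2875000 /29889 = 96.19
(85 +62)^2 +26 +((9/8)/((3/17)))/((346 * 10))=598856851/27680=21635.00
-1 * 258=-258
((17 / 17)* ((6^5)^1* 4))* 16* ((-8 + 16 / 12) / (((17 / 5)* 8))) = -121976.47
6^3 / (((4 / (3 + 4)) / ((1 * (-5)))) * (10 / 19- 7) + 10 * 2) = 17955 / 1724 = 10.41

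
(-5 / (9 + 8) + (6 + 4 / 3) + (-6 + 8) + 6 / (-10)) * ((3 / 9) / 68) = 538 / 13005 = 0.04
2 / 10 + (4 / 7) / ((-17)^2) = 0.20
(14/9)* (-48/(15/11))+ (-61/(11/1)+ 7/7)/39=-353102/6435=-54.87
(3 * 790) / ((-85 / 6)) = -2844 / 17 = -167.29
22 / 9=2.44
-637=-637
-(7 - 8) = 1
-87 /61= -1.43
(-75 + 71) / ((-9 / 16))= 64 / 9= 7.11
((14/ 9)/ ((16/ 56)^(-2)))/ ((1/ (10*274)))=21920/ 63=347.94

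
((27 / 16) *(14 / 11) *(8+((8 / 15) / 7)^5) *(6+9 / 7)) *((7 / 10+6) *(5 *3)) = 14536851662219 / 1155481250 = 12580.78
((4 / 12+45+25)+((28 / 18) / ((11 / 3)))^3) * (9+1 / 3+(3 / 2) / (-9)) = 12651565 / 19602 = 645.42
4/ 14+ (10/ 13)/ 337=8832/ 30667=0.29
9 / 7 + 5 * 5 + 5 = 219 / 7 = 31.29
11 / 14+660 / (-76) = -2101 / 266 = -7.90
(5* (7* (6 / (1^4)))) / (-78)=-2.69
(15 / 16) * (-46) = -345 / 8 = -43.12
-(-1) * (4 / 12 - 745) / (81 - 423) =2.18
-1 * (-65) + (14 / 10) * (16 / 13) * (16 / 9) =68.06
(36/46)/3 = 6/23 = 0.26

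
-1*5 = -5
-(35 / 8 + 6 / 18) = -4.71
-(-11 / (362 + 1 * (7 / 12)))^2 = -17424 / 18931201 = -0.00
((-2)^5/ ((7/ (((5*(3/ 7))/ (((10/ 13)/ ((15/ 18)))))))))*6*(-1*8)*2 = 49920/ 49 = 1018.78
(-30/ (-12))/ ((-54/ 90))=-25/ 6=-4.17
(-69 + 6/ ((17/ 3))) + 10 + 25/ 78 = -57.62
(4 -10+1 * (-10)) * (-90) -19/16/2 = 46061/32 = 1439.41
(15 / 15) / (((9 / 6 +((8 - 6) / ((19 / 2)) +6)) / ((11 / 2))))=209 / 293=0.71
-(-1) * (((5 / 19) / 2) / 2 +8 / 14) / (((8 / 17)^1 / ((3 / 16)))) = 17289 / 68096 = 0.25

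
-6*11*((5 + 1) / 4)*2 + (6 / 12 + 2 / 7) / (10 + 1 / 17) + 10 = -449885 / 2394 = -187.92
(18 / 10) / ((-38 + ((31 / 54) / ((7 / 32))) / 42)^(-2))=22672529476 / 8751645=2590.66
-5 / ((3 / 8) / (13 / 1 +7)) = -800 / 3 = -266.67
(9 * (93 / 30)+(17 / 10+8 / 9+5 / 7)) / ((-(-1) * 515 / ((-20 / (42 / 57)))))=-1.64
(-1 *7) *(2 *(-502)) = 7028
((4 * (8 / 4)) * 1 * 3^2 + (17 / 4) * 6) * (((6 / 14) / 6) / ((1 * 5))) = 1.39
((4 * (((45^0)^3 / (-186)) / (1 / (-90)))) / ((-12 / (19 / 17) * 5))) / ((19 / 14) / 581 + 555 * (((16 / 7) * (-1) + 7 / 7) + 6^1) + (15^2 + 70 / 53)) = -8190938 / 645846893529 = -0.00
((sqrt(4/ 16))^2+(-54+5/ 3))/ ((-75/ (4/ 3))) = 25/ 27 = 0.93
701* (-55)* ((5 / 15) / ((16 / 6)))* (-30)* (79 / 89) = 128336.17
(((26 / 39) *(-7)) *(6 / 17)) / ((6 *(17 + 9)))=-7 / 663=-0.01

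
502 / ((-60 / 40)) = -1004 / 3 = -334.67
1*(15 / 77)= 15 / 77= 0.19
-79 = -79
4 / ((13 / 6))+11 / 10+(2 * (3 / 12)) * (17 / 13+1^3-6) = 11 / 10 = 1.10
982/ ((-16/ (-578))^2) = 41008811/ 32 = 1281525.34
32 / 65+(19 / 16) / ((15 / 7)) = 653 / 624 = 1.05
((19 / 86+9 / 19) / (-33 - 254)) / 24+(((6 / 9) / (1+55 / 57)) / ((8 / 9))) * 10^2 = 214798945 / 5627496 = 38.17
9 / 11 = 0.82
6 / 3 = 2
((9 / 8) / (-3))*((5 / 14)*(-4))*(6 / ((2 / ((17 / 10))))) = 153 / 56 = 2.73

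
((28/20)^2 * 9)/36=49/100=0.49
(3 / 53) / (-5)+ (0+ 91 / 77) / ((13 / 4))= 1027 / 2915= 0.35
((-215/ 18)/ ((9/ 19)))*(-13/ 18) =53105/ 2916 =18.21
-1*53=-53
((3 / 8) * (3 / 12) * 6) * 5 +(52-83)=-451 / 16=-28.19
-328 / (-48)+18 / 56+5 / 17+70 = 110597 / 1428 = 77.45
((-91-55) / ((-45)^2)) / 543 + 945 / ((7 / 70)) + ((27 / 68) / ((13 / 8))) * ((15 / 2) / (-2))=4592369425093 / 486012150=9449.08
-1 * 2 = -2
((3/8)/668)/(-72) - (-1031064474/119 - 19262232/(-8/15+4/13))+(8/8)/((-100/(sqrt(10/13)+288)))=-29266654423802783/381561600 - sqrt(130)/1300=-76702305.54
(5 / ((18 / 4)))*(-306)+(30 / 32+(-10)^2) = -3825 / 16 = -239.06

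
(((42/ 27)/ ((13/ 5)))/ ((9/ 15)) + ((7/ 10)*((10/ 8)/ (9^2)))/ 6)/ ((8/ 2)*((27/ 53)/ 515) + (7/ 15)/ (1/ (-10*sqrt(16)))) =-1378151845/ 25747046208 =-0.05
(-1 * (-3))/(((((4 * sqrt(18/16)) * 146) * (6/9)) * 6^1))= sqrt(2)/1168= 0.00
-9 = -9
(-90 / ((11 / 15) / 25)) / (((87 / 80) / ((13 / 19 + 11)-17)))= 90900000 / 6061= 14997.53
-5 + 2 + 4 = 1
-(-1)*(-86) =-86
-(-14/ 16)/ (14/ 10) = 0.62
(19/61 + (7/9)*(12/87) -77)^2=1486570562500/253478241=5864.69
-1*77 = -77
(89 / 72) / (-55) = -89 / 3960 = -0.02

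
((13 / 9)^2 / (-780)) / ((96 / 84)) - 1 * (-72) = 72.00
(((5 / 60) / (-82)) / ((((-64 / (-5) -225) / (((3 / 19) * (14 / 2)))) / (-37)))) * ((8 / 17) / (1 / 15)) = -0.00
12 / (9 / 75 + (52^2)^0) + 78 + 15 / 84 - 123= -955 / 28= -34.11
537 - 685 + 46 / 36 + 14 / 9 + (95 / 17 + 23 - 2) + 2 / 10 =-60373 / 510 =-118.38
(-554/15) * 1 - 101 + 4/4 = -2054/15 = -136.93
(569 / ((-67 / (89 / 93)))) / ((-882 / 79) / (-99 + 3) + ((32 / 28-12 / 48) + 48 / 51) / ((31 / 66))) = -7617216656 / 3768663771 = -2.02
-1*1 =-1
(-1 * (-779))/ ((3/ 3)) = 779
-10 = -10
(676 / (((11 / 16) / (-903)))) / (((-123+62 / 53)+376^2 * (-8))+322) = 172547648 / 219753655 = 0.79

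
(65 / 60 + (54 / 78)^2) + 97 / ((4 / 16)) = 790033 / 2028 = 389.56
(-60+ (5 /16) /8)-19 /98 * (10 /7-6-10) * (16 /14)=-17435419 /307328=-56.73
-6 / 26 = -3 / 13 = -0.23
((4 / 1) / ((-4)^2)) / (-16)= -1 / 64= -0.02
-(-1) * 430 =430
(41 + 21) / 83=62 / 83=0.75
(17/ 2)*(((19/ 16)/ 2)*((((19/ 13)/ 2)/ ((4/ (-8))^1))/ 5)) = -6137/ 4160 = -1.48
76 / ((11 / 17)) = 1292 / 11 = 117.45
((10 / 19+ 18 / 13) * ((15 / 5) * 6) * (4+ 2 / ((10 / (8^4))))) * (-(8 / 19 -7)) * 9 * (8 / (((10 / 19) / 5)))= 31472582400 / 247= 127419361.94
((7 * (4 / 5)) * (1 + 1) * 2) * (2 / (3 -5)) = -112 / 5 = -22.40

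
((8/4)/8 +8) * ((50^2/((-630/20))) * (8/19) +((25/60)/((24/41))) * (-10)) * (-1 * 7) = 2846525/1216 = 2340.89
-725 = -725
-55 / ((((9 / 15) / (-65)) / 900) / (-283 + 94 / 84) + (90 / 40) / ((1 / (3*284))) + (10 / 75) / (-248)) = -1968085762500 / 68596715430427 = -0.03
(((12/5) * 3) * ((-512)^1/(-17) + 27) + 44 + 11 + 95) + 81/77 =3680247/6545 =562.30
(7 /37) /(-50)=-7 /1850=-0.00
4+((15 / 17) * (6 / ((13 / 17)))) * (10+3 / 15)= 970 / 13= 74.62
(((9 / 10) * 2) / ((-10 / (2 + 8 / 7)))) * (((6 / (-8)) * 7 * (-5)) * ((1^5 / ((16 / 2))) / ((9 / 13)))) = -429 / 160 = -2.68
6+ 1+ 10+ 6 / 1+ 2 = 25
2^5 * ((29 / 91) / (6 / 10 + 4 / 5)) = 4640 / 637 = 7.28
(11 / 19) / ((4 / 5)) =55 / 76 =0.72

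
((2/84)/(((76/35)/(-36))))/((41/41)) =-15/38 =-0.39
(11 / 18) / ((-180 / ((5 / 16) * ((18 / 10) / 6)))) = -11 / 34560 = -0.00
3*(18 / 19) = 54 / 19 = 2.84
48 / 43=1.12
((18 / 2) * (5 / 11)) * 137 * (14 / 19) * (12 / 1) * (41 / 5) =8492904 / 209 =40635.90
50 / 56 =25 / 28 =0.89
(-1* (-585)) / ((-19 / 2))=-1170 / 19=-61.58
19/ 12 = 1.58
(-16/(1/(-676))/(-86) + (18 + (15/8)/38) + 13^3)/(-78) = -27311093/1019616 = -26.79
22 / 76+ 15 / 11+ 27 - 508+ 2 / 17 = -3405403 / 7106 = -479.23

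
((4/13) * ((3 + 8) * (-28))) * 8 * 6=-59136/13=-4548.92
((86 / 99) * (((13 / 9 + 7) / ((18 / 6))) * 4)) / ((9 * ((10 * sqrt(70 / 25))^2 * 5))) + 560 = 560.00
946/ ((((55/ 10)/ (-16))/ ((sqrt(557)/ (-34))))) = 1376 * sqrt(557)/ 17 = 1910.28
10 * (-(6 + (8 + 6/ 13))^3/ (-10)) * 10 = 66446720/ 2197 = 30244.30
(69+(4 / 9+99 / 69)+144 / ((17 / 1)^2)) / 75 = 0.95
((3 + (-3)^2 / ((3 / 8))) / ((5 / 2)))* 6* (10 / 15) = 216 / 5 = 43.20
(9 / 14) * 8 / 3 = 12 / 7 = 1.71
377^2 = 142129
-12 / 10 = -6 / 5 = -1.20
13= 13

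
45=45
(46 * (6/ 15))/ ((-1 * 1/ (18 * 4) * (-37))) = 6624/ 185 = 35.81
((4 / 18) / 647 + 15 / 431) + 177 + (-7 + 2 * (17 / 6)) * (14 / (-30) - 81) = 398287784 / 1394285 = 285.66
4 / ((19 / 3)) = 12 / 19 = 0.63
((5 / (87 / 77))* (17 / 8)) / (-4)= -6545 / 2784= -2.35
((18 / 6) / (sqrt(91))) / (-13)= -3 * sqrt(91) / 1183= -0.02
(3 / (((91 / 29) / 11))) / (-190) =-957 / 17290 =-0.06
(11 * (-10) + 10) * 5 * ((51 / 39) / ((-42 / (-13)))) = -4250 / 21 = -202.38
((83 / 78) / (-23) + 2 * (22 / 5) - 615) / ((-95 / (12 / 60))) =5438029 / 4260750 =1.28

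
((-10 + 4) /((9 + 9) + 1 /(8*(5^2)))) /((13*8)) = -150 /46813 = -0.00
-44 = -44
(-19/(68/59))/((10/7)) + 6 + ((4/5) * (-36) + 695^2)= 328433649/680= 482990.66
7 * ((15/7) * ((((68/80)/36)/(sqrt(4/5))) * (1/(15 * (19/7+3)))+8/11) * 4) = 119 * sqrt(5)/14400+480/11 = 43.65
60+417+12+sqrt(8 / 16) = sqrt(2) / 2+489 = 489.71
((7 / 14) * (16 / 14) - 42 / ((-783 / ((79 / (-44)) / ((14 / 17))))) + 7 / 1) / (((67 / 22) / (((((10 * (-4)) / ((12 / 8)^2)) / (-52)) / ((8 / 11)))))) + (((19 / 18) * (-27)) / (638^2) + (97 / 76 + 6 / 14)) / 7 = 74549890145363 / 53471726636328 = 1.39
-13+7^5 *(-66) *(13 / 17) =-14420627 / 17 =-848272.18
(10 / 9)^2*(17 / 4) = 425 / 81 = 5.25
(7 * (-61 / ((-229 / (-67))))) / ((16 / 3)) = -23.42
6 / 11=0.55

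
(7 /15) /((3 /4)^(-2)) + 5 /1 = 421 /80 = 5.26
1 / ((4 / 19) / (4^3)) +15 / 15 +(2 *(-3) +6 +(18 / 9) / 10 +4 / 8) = 3057 / 10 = 305.70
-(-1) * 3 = 3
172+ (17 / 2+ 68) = 497 / 2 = 248.50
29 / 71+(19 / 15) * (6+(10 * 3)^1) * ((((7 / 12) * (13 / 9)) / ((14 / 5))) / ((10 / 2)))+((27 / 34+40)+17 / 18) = 4876559 / 108630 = 44.89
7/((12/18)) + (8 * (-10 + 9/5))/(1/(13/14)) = -3529/70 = -50.41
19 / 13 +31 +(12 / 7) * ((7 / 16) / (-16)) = 26969 / 832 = 32.41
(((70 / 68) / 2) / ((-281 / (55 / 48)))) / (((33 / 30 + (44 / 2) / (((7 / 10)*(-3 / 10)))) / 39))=238875 / 302517856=0.00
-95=-95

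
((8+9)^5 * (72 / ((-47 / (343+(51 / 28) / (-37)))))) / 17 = -534145693266 / 12173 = -43879544.34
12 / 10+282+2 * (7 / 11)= 15646 / 55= 284.47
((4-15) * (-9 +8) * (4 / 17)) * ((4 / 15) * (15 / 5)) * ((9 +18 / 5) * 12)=133056 / 425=313.07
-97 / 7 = -13.86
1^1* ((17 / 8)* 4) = 17 / 2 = 8.50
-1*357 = -357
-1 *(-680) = 680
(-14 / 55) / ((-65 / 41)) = 574 / 3575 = 0.16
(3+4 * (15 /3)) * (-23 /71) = -529 /71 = -7.45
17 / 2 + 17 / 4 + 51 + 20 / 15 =781 / 12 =65.08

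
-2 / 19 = -0.11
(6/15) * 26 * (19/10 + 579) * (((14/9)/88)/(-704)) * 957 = -15329951/105600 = -145.17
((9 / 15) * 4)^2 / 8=18 / 25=0.72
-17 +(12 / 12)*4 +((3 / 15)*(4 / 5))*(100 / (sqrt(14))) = -13 +8*sqrt(14) / 7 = -8.72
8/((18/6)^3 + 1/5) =5/17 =0.29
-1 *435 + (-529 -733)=-1697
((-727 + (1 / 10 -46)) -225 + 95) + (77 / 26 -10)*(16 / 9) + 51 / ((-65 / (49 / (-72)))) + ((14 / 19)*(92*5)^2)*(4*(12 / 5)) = 1495876.70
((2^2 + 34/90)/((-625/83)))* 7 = -114457/28125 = -4.07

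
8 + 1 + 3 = 12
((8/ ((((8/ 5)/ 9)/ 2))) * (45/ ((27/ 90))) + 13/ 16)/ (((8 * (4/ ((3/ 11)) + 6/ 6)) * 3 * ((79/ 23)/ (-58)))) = -144080671/ 237632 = -606.32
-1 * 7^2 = -49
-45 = -45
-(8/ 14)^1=-4/ 7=-0.57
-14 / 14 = -1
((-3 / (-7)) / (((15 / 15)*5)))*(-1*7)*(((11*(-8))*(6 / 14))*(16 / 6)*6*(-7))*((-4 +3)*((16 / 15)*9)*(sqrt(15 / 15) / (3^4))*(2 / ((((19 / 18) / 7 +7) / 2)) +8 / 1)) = 2571.01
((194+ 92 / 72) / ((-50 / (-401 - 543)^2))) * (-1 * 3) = 156617152 / 15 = 10441143.47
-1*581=-581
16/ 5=3.20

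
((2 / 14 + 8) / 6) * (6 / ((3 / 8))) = 152 / 7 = 21.71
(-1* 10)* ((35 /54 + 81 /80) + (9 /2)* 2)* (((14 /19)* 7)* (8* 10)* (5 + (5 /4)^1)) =-274932.50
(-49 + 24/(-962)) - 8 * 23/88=-270454/5291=-51.12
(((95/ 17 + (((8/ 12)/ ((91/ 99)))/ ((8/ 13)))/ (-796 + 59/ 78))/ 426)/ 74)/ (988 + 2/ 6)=7497881/ 41814202050040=0.00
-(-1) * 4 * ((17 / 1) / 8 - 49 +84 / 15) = -1651 / 10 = -165.10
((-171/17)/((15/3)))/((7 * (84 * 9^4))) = -0.00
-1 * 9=-9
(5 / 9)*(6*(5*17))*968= 274266.67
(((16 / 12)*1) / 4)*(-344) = -114.67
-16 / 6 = -8 / 3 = -2.67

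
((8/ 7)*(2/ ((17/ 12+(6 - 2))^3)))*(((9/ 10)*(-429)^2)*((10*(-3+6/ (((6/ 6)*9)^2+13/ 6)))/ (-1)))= 395898928128/ 5676125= 69748.10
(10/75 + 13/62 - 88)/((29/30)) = -81521/899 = -90.68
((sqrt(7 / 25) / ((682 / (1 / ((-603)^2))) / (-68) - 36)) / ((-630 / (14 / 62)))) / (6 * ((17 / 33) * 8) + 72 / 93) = 187 * sqrt(7) / 242602537843800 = 0.00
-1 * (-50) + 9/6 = 103/2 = 51.50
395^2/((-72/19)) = -2964475/72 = -41173.26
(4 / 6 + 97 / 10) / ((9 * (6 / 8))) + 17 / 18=2009 / 810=2.48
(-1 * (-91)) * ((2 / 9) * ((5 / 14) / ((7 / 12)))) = 260 / 21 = 12.38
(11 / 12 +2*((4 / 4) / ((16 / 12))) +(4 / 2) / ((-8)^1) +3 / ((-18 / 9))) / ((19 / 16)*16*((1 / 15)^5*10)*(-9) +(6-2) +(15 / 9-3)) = 5625 / 22481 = 0.25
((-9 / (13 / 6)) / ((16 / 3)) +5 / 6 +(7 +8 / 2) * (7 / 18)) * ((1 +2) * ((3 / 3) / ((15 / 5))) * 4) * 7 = 28385 / 234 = 121.30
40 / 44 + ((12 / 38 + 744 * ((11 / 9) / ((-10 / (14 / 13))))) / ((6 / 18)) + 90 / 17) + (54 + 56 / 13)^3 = 197947.10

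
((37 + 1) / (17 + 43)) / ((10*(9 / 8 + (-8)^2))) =38 / 39075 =0.00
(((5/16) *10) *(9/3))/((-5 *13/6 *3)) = -15/52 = -0.29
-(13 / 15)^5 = -0.49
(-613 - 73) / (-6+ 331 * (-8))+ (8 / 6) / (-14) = 0.16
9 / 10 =0.90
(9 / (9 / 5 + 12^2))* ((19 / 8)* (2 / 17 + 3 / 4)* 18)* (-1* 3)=-5605 / 816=-6.87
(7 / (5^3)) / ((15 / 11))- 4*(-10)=75077 / 1875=40.04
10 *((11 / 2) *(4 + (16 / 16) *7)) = 605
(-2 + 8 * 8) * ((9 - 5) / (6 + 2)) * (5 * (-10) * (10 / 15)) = -3100 / 3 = -1033.33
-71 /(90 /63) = -497 /10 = -49.70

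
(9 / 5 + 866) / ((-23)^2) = 4339 / 2645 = 1.64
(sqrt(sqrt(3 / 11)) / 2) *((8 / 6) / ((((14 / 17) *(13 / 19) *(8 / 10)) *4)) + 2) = 5983 *11^(3 / 4) *3^(1 / 4) / 48048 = 0.99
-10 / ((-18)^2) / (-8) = 5 / 1296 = 0.00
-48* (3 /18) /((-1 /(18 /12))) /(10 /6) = 7.20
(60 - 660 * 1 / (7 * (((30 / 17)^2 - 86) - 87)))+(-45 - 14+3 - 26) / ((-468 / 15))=1693749635 / 26806962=63.18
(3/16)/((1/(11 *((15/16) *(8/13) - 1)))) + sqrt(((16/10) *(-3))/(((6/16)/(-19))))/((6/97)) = -363/416 + 388 *sqrt(95)/15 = 251.24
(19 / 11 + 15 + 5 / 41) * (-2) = -15198 / 451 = -33.70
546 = 546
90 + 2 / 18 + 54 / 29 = 24005 / 261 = 91.97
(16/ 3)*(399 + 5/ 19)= 121376/ 57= 2129.40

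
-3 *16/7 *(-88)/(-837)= -1408/1953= -0.72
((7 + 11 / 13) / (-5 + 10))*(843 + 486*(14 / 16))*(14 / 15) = 603687 / 325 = 1857.50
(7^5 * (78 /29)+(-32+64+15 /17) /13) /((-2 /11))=-245160619 /986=-248641.60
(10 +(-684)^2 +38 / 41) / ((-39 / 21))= -134277808 / 533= -251928.35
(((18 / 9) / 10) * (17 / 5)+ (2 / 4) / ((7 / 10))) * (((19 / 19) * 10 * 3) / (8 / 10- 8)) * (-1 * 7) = 122 / 3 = 40.67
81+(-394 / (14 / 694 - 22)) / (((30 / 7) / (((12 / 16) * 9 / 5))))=66085317 / 762700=86.65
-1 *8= -8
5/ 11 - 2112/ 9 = -7729/ 33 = -234.21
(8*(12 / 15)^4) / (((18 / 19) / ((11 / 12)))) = 53504 / 16875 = 3.17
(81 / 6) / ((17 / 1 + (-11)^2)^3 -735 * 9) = 1 / 194182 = 0.00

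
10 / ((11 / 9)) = 8.18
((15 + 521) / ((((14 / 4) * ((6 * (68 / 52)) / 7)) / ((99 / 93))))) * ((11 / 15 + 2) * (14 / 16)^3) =134737603 / 505920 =266.32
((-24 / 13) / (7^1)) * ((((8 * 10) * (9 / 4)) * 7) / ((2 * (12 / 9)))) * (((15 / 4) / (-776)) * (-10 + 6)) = -6075 / 2522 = -2.41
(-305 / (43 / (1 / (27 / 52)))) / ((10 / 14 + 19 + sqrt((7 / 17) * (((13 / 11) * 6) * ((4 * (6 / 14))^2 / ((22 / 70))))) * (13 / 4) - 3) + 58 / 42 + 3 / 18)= -2072880040 / 374916699 + 2630320 * sqrt(6630) / 41657411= -0.39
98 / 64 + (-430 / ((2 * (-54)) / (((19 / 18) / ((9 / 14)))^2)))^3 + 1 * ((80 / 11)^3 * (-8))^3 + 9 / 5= -61122514723285836767042129961618057031 / 2097275844326199564983582880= -29143765179.31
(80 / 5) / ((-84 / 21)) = -4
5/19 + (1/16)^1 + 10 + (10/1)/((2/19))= 32019/304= 105.33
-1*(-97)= 97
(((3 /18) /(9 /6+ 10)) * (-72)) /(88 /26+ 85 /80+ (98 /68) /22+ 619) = -311168 /185933127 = -0.00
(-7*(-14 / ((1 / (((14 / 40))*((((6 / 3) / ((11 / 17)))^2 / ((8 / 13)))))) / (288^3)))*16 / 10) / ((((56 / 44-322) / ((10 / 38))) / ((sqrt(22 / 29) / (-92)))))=4362688512*sqrt(638) / 697015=158096.56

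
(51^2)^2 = 6765201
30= 30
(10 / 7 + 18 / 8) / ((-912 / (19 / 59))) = -103 / 79296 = -0.00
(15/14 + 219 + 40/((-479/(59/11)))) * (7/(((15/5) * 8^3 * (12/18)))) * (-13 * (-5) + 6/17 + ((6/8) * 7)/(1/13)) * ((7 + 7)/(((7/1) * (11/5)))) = 735919023325/4035801088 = 182.35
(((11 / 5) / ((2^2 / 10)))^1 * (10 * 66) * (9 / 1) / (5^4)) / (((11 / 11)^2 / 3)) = 19602 / 125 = 156.82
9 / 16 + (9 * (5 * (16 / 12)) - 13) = 47.56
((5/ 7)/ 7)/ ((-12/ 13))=-65/ 588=-0.11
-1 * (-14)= 14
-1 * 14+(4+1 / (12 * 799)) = -95879 / 9588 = -10.00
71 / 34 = 2.09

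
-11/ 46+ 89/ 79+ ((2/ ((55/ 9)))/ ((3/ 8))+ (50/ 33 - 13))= -5831009/ 599610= -9.72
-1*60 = -60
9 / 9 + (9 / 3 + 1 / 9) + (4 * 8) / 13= 6.57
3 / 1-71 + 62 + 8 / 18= -50 / 9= -5.56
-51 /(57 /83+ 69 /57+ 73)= -26809 /39371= -0.68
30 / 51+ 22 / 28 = 327 / 238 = 1.37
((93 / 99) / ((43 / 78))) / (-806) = -1 / 473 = -0.00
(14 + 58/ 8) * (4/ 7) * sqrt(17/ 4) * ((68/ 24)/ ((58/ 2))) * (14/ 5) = 289 * sqrt(17)/ 174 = 6.85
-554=-554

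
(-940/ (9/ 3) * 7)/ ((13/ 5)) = -32900/ 39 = -843.59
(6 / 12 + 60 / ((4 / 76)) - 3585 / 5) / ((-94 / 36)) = -7623 / 47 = -162.19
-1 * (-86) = 86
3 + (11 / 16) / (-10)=469 / 160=2.93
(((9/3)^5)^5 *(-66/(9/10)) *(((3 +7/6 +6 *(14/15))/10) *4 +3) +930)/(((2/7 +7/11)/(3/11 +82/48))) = -1309241530965707129/1420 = -922001078144864.18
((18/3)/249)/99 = 2/8217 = 0.00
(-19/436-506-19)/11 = -228919/4796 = -47.73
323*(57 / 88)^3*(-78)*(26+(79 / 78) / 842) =-102147378030045 / 573799424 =-178019.31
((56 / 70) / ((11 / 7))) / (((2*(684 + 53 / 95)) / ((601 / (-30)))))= -79933 / 10730445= -0.01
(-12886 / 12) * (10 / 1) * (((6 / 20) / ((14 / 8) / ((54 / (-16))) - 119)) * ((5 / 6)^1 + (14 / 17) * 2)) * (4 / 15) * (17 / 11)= 444567 / 16135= 27.55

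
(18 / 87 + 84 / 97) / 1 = 3018 / 2813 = 1.07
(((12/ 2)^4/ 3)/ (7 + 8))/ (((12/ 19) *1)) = 228/ 5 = 45.60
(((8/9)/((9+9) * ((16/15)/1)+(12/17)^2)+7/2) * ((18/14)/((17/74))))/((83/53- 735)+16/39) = -1447008173/53460147860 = -0.03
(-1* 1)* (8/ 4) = -2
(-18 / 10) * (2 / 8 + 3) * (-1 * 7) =40.95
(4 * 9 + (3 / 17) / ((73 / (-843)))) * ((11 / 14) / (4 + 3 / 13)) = 78273 / 12410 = 6.31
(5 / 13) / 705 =1 / 1833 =0.00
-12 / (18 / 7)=-14 / 3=-4.67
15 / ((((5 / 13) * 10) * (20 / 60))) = 117 / 10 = 11.70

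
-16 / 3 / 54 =-8 / 81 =-0.10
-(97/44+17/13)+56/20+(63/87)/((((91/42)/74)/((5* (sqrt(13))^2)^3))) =563332710927/82940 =6792051.01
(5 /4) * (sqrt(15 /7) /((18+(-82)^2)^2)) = 5 * sqrt(105) /1272727792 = 0.00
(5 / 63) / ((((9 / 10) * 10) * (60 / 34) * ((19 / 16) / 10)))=1360 / 32319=0.04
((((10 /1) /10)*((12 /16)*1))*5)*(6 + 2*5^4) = 4710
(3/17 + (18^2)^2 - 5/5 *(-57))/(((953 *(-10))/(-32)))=28569024/81005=352.68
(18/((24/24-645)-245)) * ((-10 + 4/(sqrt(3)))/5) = 36/889-24 * sqrt(3)/4445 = 0.03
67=67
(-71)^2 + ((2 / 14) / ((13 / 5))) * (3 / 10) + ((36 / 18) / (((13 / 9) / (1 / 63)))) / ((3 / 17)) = 393209 / 78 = 5041.14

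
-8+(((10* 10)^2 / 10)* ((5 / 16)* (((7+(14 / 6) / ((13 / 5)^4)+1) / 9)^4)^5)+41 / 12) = 643112697359910015370929306301684360153642287125176591957865799567817278366650070467141130565942387522397766998987080565 / 22120933952039269847396976134499673840694570674204097184384661009424779103279815835392333685095646082848258410613873604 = 29.07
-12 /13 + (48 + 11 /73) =44819 /949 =47.23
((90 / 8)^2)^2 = 4100625 / 256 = 16018.07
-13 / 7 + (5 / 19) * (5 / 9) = -2048 / 1197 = -1.71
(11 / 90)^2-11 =-88979 / 8100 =-10.99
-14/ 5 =-2.80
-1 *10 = -10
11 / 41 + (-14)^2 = 8047 / 41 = 196.27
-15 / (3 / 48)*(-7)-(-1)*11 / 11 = 1681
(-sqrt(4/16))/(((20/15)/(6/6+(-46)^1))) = 135/8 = 16.88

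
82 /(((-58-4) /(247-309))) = 82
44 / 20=11 / 5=2.20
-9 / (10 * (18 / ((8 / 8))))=-1 / 20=-0.05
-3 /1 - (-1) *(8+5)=10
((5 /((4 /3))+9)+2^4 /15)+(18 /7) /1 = 6883 /420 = 16.39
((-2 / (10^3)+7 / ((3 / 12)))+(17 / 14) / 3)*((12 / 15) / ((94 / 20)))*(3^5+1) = 145535752 / 123375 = 1179.62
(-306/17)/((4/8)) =-36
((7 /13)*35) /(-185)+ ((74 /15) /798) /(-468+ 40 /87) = -3976798493 /39032486220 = -0.10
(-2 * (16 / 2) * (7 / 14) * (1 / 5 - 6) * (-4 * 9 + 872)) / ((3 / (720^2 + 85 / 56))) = 6703000746.10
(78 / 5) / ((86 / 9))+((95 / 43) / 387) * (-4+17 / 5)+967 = 26864929 / 27735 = 968.63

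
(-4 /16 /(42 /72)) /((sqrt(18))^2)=-1 /42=-0.02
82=82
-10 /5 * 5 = -10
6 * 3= 18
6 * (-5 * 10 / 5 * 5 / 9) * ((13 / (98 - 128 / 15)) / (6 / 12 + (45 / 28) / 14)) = -1274000 / 161711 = -7.88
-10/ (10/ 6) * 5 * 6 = -180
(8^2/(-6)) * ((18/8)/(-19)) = 24/19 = 1.26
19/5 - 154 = -751/5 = -150.20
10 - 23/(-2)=43/2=21.50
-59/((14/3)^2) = -531/196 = -2.71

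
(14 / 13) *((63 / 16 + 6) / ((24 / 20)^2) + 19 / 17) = 183211 / 21216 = 8.64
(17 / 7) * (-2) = -34 / 7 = -4.86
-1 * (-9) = 9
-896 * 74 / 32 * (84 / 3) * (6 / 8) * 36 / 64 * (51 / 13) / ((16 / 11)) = -27461511 / 416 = -66013.25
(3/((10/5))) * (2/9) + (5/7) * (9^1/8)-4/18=0.91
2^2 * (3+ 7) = 40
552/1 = 552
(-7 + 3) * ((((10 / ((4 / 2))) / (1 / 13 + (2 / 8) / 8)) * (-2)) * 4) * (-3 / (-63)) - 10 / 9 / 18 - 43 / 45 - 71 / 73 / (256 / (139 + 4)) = 3648939893 / 52980480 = 68.87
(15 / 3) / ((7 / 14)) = 10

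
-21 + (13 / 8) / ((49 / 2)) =-4103 / 196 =-20.93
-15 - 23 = -38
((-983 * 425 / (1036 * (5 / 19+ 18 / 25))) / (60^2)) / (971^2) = -7937725 / 65686721744448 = -0.00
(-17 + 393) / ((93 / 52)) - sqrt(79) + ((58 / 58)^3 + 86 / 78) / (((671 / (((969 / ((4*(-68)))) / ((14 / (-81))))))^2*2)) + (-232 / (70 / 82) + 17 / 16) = -8258235122094589 / 136564362654720 - sqrt(79) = -69.36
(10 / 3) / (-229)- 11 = -7567 / 687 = -11.01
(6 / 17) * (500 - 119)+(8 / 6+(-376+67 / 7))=-230.62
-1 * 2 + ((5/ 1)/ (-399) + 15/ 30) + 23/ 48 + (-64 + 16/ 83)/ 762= -1.12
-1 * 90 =-90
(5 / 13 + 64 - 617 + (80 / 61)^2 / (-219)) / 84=-209082772 / 31781061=-6.58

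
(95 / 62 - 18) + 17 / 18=-15.52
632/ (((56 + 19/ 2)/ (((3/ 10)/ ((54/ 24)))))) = 2528/ 1965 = 1.29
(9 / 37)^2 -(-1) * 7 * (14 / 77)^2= 48133 / 165649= 0.29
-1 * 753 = -753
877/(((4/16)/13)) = 45604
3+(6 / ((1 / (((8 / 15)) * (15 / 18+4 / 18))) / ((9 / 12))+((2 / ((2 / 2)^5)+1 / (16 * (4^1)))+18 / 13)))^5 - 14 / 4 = 37226844921230017561395 / 51901942605816498223514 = 0.72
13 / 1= 13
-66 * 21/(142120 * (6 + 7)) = -63/83980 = -0.00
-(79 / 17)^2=-6241 / 289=-21.60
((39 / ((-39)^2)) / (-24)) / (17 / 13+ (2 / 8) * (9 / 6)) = -1 / 1575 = -0.00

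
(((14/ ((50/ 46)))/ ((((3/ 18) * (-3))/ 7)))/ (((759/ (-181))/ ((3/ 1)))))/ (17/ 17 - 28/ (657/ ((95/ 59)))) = 1375156188/ 9928325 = 138.51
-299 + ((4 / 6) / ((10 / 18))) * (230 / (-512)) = -38341 / 128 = -299.54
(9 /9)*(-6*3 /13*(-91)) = 126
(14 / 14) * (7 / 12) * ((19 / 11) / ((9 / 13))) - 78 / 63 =1807 / 8316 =0.22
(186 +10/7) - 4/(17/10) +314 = 59390/119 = 499.08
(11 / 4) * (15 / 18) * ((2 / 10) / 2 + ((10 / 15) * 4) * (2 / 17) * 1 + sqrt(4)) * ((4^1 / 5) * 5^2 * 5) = 338525 / 612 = 553.15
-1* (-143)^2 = -20449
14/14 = 1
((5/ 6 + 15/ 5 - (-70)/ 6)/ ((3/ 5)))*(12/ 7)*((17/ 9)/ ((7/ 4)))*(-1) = -21080/ 441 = -47.80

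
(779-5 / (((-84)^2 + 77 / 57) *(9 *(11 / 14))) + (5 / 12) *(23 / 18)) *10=532192911215 / 68270796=7795.32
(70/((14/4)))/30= 0.67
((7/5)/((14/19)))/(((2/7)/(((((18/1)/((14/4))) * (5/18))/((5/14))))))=26.60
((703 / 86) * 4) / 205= 1406 / 8815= 0.16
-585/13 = -45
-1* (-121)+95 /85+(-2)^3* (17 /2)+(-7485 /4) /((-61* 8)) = 1923085 /33184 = 57.95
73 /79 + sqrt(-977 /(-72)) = 73 /79 + sqrt(1954) /12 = 4.61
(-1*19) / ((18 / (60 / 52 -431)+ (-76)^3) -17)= 53086 / 1226546559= 0.00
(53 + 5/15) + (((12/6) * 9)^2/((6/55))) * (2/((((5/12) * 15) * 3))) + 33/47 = 261439/705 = 370.84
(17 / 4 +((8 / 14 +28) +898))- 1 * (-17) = 947.82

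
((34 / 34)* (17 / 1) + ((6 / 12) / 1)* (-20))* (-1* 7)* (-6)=294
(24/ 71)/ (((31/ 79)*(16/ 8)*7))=948/ 15407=0.06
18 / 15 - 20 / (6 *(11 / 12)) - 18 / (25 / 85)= -700 / 11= -63.64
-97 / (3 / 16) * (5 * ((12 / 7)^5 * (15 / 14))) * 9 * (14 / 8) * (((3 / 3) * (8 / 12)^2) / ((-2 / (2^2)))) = 9654681600 / 16807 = 574444.08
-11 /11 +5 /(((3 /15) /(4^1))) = 99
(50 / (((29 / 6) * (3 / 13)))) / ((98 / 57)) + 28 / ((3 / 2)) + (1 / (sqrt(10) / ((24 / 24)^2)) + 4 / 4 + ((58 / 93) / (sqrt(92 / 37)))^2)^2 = 230044 * sqrt(10) / 994635 + 25966228344665249 / 562317428385090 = 46.91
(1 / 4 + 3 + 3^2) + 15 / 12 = 27 / 2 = 13.50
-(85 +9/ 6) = -173/ 2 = -86.50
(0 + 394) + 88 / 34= 6742 / 17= 396.59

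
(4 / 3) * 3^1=4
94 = 94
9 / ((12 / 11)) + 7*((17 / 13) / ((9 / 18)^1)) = 26.56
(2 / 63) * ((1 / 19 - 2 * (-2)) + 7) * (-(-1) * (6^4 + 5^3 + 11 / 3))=85480 / 171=499.88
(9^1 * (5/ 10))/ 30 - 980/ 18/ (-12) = 4.69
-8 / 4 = -2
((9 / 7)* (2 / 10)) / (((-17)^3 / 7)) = -9 / 24565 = -0.00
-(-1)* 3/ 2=3/ 2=1.50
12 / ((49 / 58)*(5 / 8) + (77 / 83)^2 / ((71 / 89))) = 2723414592 / 364678139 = 7.47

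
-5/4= -1.25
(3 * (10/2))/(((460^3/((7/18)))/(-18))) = -21/19467200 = -0.00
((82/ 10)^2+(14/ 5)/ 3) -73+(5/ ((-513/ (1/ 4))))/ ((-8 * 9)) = -4.83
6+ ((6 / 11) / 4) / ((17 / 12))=1140 / 187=6.10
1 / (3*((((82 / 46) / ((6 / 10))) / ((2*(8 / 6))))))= 184 / 615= 0.30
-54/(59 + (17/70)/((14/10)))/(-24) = 0.04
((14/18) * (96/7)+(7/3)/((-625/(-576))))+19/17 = 444169/31875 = 13.93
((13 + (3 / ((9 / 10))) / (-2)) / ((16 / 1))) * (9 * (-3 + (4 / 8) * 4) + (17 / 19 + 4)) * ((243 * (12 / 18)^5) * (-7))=12376 / 19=651.37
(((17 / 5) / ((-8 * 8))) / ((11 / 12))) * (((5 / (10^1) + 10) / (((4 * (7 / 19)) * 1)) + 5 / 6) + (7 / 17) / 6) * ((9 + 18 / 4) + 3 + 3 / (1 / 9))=-20.24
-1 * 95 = -95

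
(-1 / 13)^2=1 / 169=0.01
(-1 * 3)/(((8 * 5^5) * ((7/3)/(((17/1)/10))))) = -153/1750000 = -0.00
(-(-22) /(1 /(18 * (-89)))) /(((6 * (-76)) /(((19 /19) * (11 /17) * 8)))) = 129228 /323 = 400.09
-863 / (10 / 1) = -863 / 10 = -86.30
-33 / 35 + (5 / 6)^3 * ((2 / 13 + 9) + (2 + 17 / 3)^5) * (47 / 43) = 2151265899233 / 128365965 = 16758.85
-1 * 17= -17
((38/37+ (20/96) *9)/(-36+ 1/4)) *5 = -4295/10582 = -0.41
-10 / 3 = -3.33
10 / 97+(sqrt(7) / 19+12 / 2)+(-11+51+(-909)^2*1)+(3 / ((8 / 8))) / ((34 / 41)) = sqrt(7) / 19+2725238717 / 3298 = 826330.86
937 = 937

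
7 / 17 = 0.41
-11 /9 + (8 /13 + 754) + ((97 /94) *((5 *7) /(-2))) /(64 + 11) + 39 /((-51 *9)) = 1407980023 /1869660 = 753.07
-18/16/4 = -9/32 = -0.28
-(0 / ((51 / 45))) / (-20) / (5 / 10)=0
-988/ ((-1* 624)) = 19/ 12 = 1.58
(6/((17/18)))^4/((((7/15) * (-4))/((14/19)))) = -1020366720/1586899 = -642.99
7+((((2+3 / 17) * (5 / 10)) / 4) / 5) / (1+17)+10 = 208117 / 12240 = 17.00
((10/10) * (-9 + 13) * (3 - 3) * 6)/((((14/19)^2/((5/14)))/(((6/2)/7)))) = 0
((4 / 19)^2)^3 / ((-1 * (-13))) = 4096 / 611596453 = 0.00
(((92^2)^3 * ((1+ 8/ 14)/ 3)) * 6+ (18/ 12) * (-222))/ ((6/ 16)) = 5081832391328.38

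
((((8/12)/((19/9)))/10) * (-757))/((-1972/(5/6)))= 0.01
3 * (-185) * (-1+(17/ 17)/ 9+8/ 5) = -1184/ 3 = -394.67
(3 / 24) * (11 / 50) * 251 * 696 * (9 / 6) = 720621 / 100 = 7206.21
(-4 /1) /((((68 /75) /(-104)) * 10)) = 780 /17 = 45.88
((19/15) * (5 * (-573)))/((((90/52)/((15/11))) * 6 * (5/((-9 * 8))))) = 377416/55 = 6862.11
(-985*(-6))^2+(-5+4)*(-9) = 34928109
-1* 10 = -10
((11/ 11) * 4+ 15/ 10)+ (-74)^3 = -810437/ 2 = -405218.50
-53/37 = -1.43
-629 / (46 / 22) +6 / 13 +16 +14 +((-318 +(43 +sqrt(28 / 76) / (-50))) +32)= -153496 / 299- sqrt(133) / 950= -513.38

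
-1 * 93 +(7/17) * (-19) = -1714/17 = -100.82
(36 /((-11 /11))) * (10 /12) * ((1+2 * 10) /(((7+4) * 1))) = -630 /11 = -57.27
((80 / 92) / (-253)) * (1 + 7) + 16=92944 / 5819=15.97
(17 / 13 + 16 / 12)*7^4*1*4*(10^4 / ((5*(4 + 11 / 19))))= 37590056000 / 3393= 11078707.93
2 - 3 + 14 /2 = 6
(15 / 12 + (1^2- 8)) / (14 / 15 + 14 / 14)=-345 / 116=-2.97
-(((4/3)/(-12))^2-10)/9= 809/729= 1.11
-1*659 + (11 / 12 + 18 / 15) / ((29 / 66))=-654.18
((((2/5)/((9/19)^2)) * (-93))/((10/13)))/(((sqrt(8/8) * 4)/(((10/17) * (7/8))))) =-1018381/36720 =-27.73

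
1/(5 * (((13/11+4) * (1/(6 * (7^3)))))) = 7546/95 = 79.43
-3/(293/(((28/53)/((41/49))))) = -4116/636689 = -0.01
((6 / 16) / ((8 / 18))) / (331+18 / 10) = 0.00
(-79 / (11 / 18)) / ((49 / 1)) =-1422 / 539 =-2.64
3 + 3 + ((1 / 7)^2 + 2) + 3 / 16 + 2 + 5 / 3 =27929 / 2352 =11.87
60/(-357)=-20/119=-0.17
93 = 93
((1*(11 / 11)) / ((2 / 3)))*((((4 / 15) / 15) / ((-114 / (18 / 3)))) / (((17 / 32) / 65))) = -832 / 4845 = -0.17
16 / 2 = 8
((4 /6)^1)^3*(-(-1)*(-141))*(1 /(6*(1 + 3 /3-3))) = 188 /27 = 6.96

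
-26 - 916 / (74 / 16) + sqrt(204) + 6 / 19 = -157288 / 703 + 2 * sqrt(51) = -209.46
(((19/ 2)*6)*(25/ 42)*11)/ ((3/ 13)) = 67925/ 42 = 1617.26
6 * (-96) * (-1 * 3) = 1728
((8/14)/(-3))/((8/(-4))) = 2/21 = 0.10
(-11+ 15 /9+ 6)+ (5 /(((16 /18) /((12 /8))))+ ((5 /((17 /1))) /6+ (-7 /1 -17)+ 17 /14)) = -100717 /5712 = -17.63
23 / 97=0.24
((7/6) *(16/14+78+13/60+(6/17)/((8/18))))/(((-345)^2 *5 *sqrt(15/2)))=0.00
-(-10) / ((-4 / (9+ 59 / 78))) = -3805 / 156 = -24.39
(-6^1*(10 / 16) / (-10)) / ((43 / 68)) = 51 / 86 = 0.59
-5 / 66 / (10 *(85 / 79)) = -79 / 11220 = -0.01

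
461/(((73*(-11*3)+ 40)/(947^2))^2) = 370766802323741/5612161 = 66064890.57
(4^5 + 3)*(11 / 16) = 11297 / 16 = 706.06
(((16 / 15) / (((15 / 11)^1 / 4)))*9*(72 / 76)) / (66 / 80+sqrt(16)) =101376 / 18335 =5.53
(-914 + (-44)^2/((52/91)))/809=2474/809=3.06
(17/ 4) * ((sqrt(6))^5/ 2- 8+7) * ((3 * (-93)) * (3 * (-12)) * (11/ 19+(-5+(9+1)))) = -4524822/ 19+81446796 * sqrt(6)/ 19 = 10262014.18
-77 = -77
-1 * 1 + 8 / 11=-3 / 11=-0.27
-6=-6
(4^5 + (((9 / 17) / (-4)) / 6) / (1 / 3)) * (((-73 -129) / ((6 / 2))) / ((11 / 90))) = -210971325 / 374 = -564094.45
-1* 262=-262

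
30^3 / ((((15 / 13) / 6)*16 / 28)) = 245700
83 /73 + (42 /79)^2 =646775 /455593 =1.42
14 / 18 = 7 / 9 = 0.78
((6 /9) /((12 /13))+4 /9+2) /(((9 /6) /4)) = 76 /9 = 8.44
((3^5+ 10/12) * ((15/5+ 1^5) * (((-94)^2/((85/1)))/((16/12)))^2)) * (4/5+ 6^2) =7881426526512/36125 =218170976.51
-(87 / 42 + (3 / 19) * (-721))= 29731 / 266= 111.77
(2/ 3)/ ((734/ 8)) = 8/ 1101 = 0.01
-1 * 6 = -6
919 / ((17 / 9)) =8271 / 17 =486.53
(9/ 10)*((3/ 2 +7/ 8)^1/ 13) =171/ 1040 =0.16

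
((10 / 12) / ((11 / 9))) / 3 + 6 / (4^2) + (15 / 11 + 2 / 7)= 1387 / 616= 2.25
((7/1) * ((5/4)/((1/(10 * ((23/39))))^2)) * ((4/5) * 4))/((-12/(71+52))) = -15182300/1521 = -9981.79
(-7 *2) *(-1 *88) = 1232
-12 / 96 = -0.12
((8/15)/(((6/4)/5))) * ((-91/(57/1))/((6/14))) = -10192/1539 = -6.62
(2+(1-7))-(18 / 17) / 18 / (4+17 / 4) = -2248 / 561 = -4.01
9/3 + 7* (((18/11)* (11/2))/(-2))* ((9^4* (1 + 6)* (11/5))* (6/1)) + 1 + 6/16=-763857689/40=-19096442.22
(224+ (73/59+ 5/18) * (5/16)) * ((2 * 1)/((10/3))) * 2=3814253/14160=269.37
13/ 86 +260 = 22373/ 86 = 260.15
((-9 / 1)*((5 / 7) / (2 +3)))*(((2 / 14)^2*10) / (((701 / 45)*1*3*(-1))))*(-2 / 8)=-675 / 480886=-0.00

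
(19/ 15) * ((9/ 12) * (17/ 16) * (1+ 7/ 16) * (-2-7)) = -66861/ 5120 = -13.06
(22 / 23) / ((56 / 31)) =0.53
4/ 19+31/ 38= 39/ 38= 1.03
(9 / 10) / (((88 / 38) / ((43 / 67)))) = 7353 / 29480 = 0.25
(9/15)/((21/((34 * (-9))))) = -306/35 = -8.74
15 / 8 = 1.88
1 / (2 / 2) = 1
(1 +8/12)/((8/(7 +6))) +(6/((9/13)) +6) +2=155/8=19.38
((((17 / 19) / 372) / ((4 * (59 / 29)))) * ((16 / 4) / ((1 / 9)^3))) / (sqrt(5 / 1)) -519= -519+119799 * sqrt(5) / 695020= -518.61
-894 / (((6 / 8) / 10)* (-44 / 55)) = 14900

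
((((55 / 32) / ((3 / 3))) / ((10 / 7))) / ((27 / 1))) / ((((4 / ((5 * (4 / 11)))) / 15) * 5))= 35 / 576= 0.06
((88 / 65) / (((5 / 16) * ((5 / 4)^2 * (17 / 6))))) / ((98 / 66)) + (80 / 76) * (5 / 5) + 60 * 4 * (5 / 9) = 52098088508 / 385783125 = 135.05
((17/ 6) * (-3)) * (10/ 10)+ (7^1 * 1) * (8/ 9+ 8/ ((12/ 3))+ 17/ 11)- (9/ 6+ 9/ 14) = 28271/ 1386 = 20.40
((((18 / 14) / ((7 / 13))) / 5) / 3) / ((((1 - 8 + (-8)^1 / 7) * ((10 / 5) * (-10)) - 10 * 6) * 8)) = 0.00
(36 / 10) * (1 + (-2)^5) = -558 / 5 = -111.60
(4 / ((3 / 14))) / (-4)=-14 / 3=-4.67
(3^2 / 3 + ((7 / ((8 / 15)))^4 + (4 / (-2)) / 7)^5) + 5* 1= 445918278245587089521258460707863445125736199 / 19377151727927277125632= 23012581235193011158079.78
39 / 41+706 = 28985 / 41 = 706.95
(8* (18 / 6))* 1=24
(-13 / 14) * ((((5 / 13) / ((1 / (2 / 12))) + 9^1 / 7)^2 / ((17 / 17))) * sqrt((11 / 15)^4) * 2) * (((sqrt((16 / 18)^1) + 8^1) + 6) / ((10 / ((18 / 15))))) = -65723449 / 21498750 - 65723449 * sqrt(2) / 451473750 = -3.26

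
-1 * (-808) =808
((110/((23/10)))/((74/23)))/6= 275/111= 2.48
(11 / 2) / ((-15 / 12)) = -22 / 5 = -4.40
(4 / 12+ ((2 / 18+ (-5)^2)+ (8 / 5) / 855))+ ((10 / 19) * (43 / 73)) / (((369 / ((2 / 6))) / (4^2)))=976934557 / 38385225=25.45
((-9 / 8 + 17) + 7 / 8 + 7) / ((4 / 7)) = 665 / 16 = 41.56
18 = 18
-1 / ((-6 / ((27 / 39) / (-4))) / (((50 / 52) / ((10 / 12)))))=-45 / 1352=-0.03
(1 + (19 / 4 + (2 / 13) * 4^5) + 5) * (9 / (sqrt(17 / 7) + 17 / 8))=1102626 / 715- 1260144 * sqrt(119) / 12155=411.20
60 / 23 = 2.61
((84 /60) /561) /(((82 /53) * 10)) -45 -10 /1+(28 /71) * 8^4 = 254812004641 /163307100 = 1560.32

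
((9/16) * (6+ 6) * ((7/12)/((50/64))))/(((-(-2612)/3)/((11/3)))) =693/32650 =0.02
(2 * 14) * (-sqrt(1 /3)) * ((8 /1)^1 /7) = -32 * sqrt(3) /3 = -18.48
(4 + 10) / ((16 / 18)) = 63 / 4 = 15.75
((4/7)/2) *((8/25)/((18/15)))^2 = 32/1575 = 0.02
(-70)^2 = 4900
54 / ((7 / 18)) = 138.86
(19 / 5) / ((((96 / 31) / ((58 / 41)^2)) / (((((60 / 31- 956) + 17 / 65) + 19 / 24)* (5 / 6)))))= -736434191833 / 377619840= -1950.20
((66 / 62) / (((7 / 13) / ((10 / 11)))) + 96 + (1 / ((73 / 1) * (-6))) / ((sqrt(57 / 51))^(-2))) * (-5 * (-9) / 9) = 790074445 / 1615782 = 488.97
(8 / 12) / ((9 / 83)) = 166 / 27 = 6.15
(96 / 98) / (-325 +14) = -48 / 15239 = -0.00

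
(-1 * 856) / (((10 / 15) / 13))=-16692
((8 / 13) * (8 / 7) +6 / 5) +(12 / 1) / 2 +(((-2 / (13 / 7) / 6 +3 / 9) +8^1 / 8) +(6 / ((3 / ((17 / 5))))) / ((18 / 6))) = 1189 / 105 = 11.32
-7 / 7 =-1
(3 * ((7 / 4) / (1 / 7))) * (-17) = -2499 / 4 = -624.75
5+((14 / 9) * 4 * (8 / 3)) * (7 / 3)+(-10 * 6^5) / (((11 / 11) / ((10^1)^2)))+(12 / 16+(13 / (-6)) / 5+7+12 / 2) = -12597027607 / 1620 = -7775942.97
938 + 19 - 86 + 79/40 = 34919/40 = 872.98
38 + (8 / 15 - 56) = -262 / 15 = -17.47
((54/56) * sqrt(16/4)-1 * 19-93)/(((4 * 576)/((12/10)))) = -1541/26880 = -0.06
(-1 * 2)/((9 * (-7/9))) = 2/7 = 0.29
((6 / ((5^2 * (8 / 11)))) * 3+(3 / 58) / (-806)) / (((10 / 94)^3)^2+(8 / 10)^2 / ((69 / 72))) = 143415163979479923 / 96750307575198914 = 1.48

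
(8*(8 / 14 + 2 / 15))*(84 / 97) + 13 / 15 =1673 / 291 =5.75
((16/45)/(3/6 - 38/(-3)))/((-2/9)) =-48/395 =-0.12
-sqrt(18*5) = -3*sqrt(10) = -9.49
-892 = -892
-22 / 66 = -1 / 3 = -0.33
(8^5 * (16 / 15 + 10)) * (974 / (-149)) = -5298061312 / 2235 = -2370497.23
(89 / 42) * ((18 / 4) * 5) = 47.68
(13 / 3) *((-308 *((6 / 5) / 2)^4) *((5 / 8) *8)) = -108108 / 125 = -864.86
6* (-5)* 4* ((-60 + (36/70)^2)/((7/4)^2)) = 28099584/12005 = 2340.66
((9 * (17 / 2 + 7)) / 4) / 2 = 279 / 16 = 17.44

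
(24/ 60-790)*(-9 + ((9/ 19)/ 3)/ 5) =3363696/ 475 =7081.47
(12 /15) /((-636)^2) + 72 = 36404641 /505620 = 72.00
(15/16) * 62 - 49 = 73/8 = 9.12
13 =13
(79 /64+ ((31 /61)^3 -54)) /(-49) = 764608213 /711812416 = 1.07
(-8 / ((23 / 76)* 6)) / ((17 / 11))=-3344 / 1173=-2.85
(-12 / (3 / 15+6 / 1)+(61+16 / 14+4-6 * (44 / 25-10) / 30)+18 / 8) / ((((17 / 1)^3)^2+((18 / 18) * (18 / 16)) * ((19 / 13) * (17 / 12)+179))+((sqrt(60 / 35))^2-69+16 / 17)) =13064517544 / 4630287935585625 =0.00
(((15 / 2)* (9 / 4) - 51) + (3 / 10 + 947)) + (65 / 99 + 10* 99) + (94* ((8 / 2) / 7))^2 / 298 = 55323426553 / 28911960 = 1913.51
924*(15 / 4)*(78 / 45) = 6006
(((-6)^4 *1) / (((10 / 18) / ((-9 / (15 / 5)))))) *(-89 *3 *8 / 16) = 4671432 / 5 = 934286.40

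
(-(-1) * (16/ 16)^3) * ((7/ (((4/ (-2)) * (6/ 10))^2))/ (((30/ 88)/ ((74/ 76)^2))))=527065/ 38988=13.52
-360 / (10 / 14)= -504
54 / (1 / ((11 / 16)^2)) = 3267 / 128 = 25.52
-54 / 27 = -2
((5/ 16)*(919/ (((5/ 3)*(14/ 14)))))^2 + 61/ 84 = 159625933/ 5376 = 29692.32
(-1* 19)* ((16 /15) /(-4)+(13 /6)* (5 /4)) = -46.39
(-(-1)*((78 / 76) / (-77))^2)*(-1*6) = -4563 / 4280738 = -0.00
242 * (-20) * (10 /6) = -24200 /3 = -8066.67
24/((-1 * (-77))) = 24/77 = 0.31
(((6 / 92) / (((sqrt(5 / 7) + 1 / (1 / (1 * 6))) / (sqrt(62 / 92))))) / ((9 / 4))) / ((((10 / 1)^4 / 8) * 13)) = -sqrt(49910) / 6369821250 + 7 * sqrt(1426) / 1061636875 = 0.00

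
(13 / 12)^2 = 169 / 144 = 1.17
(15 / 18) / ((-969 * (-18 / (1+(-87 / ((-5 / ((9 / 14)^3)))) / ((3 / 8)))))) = 5714 / 8973909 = 0.00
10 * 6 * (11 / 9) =220 / 3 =73.33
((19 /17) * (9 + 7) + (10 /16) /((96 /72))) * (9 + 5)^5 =167784281 /17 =9869663.59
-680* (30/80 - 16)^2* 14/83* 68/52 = -158046875/4316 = -36618.83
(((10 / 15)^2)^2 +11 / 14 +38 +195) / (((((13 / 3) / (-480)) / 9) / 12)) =-254723520 / 91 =-2799159.56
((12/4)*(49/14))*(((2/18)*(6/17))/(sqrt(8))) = 7*sqrt(2)/68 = 0.15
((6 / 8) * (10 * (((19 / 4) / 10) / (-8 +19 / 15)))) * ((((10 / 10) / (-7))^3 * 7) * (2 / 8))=855 / 316736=0.00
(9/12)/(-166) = -0.00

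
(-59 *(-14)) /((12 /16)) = 3304 /3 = 1101.33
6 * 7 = 42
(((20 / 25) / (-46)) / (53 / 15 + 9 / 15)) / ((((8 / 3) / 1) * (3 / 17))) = -51 / 5704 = -0.01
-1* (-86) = 86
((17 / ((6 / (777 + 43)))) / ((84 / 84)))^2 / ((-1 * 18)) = -24290450 / 81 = -299882.10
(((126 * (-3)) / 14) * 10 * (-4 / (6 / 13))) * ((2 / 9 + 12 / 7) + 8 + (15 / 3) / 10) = 170950 / 7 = 24421.43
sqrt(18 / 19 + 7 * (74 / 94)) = sqrt(5149931) / 893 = 2.54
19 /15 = 1.27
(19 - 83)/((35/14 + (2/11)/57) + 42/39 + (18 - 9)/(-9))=-1043328/42061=-24.81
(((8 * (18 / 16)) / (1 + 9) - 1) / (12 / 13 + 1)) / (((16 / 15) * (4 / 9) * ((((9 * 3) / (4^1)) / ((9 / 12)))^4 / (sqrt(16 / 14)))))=-13 * sqrt(14) / 2721600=-0.00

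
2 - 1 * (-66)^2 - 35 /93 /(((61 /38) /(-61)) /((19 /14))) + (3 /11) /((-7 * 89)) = -2762561080 /637329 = -4334.59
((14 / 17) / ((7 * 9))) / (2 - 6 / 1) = -1 / 306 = -0.00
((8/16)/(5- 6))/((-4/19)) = 19/8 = 2.38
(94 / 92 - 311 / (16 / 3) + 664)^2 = 49849046361 / 135424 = 368096.10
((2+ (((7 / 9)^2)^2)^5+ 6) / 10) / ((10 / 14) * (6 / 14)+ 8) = 4769714680998899078041 / 49481698418361700220070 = 0.10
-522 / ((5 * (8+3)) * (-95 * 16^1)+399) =18 / 2869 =0.01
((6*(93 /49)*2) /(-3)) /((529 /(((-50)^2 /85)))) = -186000 /440657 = -0.42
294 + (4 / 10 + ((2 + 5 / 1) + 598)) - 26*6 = 3717 / 5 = 743.40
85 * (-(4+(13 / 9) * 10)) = -14110 / 9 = -1567.78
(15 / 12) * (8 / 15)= 2 / 3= 0.67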